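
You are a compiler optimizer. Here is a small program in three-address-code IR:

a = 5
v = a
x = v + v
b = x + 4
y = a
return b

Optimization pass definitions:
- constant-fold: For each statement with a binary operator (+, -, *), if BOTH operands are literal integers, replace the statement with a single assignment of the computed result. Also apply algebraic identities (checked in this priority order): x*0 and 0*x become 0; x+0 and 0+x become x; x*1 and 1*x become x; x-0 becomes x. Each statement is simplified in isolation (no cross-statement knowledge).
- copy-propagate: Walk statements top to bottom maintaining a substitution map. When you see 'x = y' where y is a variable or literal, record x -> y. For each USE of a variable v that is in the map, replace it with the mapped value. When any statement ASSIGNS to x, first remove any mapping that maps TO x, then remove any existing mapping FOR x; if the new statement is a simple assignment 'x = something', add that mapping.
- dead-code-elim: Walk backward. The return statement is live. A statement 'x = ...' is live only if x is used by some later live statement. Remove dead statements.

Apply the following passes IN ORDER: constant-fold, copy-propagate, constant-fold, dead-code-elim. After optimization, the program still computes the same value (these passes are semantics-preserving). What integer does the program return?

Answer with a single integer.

Initial IR:
  a = 5
  v = a
  x = v + v
  b = x + 4
  y = a
  return b
After constant-fold (6 stmts):
  a = 5
  v = a
  x = v + v
  b = x + 4
  y = a
  return b
After copy-propagate (6 stmts):
  a = 5
  v = 5
  x = 5 + 5
  b = x + 4
  y = 5
  return b
After constant-fold (6 stmts):
  a = 5
  v = 5
  x = 10
  b = x + 4
  y = 5
  return b
After dead-code-elim (3 stmts):
  x = 10
  b = x + 4
  return b
Evaluate:
  a = 5  =>  a = 5
  v = a  =>  v = 5
  x = v + v  =>  x = 10
  b = x + 4  =>  b = 14
  y = a  =>  y = 5
  return b = 14

Answer: 14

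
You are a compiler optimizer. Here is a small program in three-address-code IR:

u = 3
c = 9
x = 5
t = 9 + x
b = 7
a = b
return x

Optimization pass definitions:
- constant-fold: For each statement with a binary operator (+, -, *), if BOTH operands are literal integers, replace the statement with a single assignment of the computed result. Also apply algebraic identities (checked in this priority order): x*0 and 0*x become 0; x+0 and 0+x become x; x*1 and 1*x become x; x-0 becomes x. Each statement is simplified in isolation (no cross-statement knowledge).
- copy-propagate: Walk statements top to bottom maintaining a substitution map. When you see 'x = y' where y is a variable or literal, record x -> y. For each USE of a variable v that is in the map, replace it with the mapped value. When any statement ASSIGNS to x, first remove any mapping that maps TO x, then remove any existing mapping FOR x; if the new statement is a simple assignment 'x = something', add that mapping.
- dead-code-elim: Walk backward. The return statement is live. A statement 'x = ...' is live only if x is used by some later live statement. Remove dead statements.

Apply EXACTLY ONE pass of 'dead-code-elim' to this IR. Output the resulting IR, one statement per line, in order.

Answer: x = 5
return x

Derivation:
Applying dead-code-elim statement-by-statement:
  [7] return x  -> KEEP (return); live=['x']
  [6] a = b  -> DEAD (a not live)
  [5] b = 7  -> DEAD (b not live)
  [4] t = 9 + x  -> DEAD (t not live)
  [3] x = 5  -> KEEP; live=[]
  [2] c = 9  -> DEAD (c not live)
  [1] u = 3  -> DEAD (u not live)
Result (2 stmts):
  x = 5
  return x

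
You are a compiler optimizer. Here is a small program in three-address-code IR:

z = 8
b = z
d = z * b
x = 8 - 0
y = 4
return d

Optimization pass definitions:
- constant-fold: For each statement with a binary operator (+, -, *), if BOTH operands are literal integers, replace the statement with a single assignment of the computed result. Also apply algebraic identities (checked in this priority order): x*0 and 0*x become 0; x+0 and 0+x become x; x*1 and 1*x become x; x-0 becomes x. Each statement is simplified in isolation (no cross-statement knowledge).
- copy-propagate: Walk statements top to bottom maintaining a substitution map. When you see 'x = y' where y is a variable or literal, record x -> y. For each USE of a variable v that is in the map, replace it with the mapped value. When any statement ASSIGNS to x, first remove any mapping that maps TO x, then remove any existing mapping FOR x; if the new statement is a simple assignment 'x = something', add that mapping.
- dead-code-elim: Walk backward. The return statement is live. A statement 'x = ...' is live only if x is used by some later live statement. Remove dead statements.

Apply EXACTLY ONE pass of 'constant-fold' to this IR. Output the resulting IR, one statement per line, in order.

Applying constant-fold statement-by-statement:
  [1] z = 8  (unchanged)
  [2] b = z  (unchanged)
  [3] d = z * b  (unchanged)
  [4] x = 8 - 0  -> x = 8
  [5] y = 4  (unchanged)
  [6] return d  (unchanged)
Result (6 stmts):
  z = 8
  b = z
  d = z * b
  x = 8
  y = 4
  return d

Answer: z = 8
b = z
d = z * b
x = 8
y = 4
return d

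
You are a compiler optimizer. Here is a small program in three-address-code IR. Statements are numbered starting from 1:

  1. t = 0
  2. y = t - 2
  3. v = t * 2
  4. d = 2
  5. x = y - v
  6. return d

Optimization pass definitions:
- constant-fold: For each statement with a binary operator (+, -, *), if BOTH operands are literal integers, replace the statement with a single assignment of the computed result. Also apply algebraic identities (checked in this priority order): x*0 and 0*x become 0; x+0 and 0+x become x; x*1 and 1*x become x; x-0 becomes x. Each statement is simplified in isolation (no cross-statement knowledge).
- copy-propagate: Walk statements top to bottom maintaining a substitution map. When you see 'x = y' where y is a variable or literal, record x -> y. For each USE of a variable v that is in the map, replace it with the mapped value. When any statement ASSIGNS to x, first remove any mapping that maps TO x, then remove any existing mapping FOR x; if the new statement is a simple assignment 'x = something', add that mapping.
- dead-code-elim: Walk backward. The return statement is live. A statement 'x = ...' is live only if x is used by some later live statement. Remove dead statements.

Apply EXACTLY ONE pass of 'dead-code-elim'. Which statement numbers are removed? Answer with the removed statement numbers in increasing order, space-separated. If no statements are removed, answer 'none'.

Backward liveness scan:
Stmt 1 't = 0': DEAD (t not in live set [])
Stmt 2 'y = t - 2': DEAD (y not in live set [])
Stmt 3 'v = t * 2': DEAD (v not in live set [])
Stmt 4 'd = 2': KEEP (d is live); live-in = []
Stmt 5 'x = y - v': DEAD (x not in live set ['d'])
Stmt 6 'return d': KEEP (return); live-in = ['d']
Removed statement numbers: [1, 2, 3, 5]
Surviving IR:
  d = 2
  return d

Answer: 1 2 3 5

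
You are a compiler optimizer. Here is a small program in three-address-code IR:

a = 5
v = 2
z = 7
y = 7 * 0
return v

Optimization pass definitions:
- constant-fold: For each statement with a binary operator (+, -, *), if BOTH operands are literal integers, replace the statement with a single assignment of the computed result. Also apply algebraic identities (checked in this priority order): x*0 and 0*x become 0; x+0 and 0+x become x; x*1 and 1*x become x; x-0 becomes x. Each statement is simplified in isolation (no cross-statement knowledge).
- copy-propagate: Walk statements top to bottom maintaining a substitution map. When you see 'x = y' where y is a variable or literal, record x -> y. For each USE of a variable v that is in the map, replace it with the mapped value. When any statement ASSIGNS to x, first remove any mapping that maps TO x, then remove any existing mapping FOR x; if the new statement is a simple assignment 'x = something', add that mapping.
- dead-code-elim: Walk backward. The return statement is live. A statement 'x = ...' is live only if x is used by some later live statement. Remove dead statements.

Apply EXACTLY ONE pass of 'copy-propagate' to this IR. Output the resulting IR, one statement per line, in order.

Applying copy-propagate statement-by-statement:
  [1] a = 5  (unchanged)
  [2] v = 2  (unchanged)
  [3] z = 7  (unchanged)
  [4] y = 7 * 0  (unchanged)
  [5] return v  -> return 2
Result (5 stmts):
  a = 5
  v = 2
  z = 7
  y = 7 * 0
  return 2

Answer: a = 5
v = 2
z = 7
y = 7 * 0
return 2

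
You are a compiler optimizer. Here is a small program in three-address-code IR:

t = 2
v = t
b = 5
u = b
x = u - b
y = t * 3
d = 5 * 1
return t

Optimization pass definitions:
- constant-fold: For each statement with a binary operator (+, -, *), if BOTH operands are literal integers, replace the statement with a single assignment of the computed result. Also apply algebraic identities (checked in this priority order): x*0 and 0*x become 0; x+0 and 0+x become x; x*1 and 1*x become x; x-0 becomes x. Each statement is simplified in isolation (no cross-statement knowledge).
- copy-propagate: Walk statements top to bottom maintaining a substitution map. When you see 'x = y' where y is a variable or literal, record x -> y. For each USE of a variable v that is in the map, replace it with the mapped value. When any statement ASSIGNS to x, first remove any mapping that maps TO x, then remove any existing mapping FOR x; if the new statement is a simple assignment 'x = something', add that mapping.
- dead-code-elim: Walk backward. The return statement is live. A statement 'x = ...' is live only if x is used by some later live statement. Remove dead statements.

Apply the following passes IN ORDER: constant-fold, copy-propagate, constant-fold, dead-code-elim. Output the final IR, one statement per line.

Initial IR:
  t = 2
  v = t
  b = 5
  u = b
  x = u - b
  y = t * 3
  d = 5 * 1
  return t
After constant-fold (8 stmts):
  t = 2
  v = t
  b = 5
  u = b
  x = u - b
  y = t * 3
  d = 5
  return t
After copy-propagate (8 stmts):
  t = 2
  v = 2
  b = 5
  u = 5
  x = 5 - 5
  y = 2 * 3
  d = 5
  return 2
After constant-fold (8 stmts):
  t = 2
  v = 2
  b = 5
  u = 5
  x = 0
  y = 6
  d = 5
  return 2
After dead-code-elim (1 stmts):
  return 2

Answer: return 2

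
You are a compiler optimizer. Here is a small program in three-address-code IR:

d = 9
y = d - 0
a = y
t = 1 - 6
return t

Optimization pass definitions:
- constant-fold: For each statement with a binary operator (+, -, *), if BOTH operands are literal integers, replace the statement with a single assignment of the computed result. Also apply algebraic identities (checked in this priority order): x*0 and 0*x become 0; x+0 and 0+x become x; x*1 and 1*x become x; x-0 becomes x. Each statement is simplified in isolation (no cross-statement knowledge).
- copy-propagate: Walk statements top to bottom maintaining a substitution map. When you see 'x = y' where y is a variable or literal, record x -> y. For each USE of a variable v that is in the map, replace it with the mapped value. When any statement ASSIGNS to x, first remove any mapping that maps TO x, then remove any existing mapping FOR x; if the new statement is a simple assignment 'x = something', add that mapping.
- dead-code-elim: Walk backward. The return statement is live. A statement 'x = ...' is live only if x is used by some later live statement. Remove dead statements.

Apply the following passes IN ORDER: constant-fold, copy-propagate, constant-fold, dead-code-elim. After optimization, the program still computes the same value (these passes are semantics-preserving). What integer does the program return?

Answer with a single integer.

Answer: -5

Derivation:
Initial IR:
  d = 9
  y = d - 0
  a = y
  t = 1 - 6
  return t
After constant-fold (5 stmts):
  d = 9
  y = d
  a = y
  t = -5
  return t
After copy-propagate (5 stmts):
  d = 9
  y = 9
  a = 9
  t = -5
  return -5
After constant-fold (5 stmts):
  d = 9
  y = 9
  a = 9
  t = -5
  return -5
After dead-code-elim (1 stmts):
  return -5
Evaluate:
  d = 9  =>  d = 9
  y = d - 0  =>  y = 9
  a = y  =>  a = 9
  t = 1 - 6  =>  t = -5
  return t = -5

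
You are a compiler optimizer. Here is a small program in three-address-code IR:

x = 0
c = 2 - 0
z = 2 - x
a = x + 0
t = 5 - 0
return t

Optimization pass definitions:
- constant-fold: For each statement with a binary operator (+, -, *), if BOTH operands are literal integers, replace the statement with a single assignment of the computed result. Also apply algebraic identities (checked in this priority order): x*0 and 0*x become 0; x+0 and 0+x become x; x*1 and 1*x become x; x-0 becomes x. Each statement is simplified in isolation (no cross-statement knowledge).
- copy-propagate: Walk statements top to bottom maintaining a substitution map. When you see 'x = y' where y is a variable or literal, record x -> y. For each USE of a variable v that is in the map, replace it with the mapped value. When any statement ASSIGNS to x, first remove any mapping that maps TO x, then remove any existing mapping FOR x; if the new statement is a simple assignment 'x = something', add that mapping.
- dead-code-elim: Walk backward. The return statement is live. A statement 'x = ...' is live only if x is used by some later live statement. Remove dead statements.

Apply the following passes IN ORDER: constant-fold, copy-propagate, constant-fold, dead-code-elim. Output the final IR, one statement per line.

Answer: return 5

Derivation:
Initial IR:
  x = 0
  c = 2 - 0
  z = 2 - x
  a = x + 0
  t = 5 - 0
  return t
After constant-fold (6 stmts):
  x = 0
  c = 2
  z = 2 - x
  a = x
  t = 5
  return t
After copy-propagate (6 stmts):
  x = 0
  c = 2
  z = 2 - 0
  a = 0
  t = 5
  return 5
After constant-fold (6 stmts):
  x = 0
  c = 2
  z = 2
  a = 0
  t = 5
  return 5
After dead-code-elim (1 stmts):
  return 5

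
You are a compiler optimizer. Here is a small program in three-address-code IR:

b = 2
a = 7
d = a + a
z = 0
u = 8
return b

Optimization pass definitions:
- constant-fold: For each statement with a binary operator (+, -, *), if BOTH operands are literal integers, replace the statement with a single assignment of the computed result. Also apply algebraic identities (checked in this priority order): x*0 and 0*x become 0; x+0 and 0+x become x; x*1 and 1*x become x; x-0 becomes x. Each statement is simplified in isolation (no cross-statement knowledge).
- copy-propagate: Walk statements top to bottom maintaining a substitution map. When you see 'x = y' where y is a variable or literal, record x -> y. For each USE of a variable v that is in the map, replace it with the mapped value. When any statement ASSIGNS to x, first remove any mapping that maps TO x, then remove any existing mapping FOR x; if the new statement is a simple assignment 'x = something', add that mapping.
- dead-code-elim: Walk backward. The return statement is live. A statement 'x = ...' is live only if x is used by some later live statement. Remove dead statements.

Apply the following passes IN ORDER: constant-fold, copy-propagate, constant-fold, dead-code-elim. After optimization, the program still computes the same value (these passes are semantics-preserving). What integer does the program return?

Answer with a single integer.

Initial IR:
  b = 2
  a = 7
  d = a + a
  z = 0
  u = 8
  return b
After constant-fold (6 stmts):
  b = 2
  a = 7
  d = a + a
  z = 0
  u = 8
  return b
After copy-propagate (6 stmts):
  b = 2
  a = 7
  d = 7 + 7
  z = 0
  u = 8
  return 2
After constant-fold (6 stmts):
  b = 2
  a = 7
  d = 14
  z = 0
  u = 8
  return 2
After dead-code-elim (1 stmts):
  return 2
Evaluate:
  b = 2  =>  b = 2
  a = 7  =>  a = 7
  d = a + a  =>  d = 14
  z = 0  =>  z = 0
  u = 8  =>  u = 8
  return b = 2

Answer: 2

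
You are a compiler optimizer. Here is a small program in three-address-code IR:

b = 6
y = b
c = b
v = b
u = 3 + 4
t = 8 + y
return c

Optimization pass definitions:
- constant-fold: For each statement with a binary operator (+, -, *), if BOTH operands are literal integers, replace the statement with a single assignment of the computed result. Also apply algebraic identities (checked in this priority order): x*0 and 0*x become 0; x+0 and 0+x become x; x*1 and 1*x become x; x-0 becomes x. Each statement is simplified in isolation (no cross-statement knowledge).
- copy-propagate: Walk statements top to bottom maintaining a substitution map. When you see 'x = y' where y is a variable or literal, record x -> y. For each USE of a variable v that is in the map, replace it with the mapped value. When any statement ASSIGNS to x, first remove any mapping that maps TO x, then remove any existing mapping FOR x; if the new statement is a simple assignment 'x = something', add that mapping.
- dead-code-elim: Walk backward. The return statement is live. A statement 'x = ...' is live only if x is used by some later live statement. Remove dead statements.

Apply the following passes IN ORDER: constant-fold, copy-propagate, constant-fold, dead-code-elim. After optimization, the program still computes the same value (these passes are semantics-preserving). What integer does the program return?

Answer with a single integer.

Answer: 6

Derivation:
Initial IR:
  b = 6
  y = b
  c = b
  v = b
  u = 3 + 4
  t = 8 + y
  return c
After constant-fold (7 stmts):
  b = 6
  y = b
  c = b
  v = b
  u = 7
  t = 8 + y
  return c
After copy-propagate (7 stmts):
  b = 6
  y = 6
  c = 6
  v = 6
  u = 7
  t = 8 + 6
  return 6
After constant-fold (7 stmts):
  b = 6
  y = 6
  c = 6
  v = 6
  u = 7
  t = 14
  return 6
After dead-code-elim (1 stmts):
  return 6
Evaluate:
  b = 6  =>  b = 6
  y = b  =>  y = 6
  c = b  =>  c = 6
  v = b  =>  v = 6
  u = 3 + 4  =>  u = 7
  t = 8 + y  =>  t = 14
  return c = 6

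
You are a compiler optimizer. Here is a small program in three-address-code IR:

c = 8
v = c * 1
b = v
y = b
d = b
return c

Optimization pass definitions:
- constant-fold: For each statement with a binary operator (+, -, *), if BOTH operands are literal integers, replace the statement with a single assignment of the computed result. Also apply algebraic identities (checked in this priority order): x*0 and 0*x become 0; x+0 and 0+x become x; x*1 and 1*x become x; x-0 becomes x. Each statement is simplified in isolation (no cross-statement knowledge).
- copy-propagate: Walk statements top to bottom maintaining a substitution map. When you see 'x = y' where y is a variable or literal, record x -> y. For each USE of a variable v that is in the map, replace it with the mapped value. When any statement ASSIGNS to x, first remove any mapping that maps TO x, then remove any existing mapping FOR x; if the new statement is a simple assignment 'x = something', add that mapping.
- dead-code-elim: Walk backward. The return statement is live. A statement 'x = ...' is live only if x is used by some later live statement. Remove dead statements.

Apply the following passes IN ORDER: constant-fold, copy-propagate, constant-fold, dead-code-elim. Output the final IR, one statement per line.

Answer: return 8

Derivation:
Initial IR:
  c = 8
  v = c * 1
  b = v
  y = b
  d = b
  return c
After constant-fold (6 stmts):
  c = 8
  v = c
  b = v
  y = b
  d = b
  return c
After copy-propagate (6 stmts):
  c = 8
  v = 8
  b = 8
  y = 8
  d = 8
  return 8
After constant-fold (6 stmts):
  c = 8
  v = 8
  b = 8
  y = 8
  d = 8
  return 8
After dead-code-elim (1 stmts):
  return 8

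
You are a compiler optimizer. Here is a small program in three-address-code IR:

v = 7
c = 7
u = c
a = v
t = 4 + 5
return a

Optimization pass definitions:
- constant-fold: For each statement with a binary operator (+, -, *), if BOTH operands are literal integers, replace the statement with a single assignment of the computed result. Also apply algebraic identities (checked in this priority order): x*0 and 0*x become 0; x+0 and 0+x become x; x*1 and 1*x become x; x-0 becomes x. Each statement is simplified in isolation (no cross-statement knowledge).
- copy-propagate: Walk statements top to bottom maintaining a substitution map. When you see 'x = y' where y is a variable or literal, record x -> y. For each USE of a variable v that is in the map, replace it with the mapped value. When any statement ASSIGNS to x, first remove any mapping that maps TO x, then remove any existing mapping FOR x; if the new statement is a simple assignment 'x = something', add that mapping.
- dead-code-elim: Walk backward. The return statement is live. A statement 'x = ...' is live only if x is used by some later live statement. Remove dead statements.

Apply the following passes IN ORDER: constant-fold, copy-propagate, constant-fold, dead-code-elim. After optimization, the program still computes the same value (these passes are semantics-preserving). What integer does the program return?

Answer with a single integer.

Answer: 7

Derivation:
Initial IR:
  v = 7
  c = 7
  u = c
  a = v
  t = 4 + 5
  return a
After constant-fold (6 stmts):
  v = 7
  c = 7
  u = c
  a = v
  t = 9
  return a
After copy-propagate (6 stmts):
  v = 7
  c = 7
  u = 7
  a = 7
  t = 9
  return 7
After constant-fold (6 stmts):
  v = 7
  c = 7
  u = 7
  a = 7
  t = 9
  return 7
After dead-code-elim (1 stmts):
  return 7
Evaluate:
  v = 7  =>  v = 7
  c = 7  =>  c = 7
  u = c  =>  u = 7
  a = v  =>  a = 7
  t = 4 + 5  =>  t = 9
  return a = 7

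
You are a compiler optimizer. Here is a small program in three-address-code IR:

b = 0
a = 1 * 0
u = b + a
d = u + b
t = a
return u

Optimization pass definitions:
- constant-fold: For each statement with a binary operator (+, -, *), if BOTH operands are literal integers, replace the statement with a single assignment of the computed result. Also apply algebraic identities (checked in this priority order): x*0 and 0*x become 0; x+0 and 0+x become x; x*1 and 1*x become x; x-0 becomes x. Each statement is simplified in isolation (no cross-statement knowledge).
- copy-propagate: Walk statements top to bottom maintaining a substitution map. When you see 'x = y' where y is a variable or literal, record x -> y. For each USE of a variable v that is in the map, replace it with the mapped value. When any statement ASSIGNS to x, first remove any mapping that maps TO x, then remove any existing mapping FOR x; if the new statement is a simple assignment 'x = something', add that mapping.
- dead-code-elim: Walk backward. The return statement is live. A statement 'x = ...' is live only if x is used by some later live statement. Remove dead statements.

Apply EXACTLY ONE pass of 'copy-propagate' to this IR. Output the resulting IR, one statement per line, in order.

Answer: b = 0
a = 1 * 0
u = 0 + a
d = u + 0
t = a
return u

Derivation:
Applying copy-propagate statement-by-statement:
  [1] b = 0  (unchanged)
  [2] a = 1 * 0  (unchanged)
  [3] u = b + a  -> u = 0 + a
  [4] d = u + b  -> d = u + 0
  [5] t = a  (unchanged)
  [6] return u  (unchanged)
Result (6 stmts):
  b = 0
  a = 1 * 0
  u = 0 + a
  d = u + 0
  t = a
  return u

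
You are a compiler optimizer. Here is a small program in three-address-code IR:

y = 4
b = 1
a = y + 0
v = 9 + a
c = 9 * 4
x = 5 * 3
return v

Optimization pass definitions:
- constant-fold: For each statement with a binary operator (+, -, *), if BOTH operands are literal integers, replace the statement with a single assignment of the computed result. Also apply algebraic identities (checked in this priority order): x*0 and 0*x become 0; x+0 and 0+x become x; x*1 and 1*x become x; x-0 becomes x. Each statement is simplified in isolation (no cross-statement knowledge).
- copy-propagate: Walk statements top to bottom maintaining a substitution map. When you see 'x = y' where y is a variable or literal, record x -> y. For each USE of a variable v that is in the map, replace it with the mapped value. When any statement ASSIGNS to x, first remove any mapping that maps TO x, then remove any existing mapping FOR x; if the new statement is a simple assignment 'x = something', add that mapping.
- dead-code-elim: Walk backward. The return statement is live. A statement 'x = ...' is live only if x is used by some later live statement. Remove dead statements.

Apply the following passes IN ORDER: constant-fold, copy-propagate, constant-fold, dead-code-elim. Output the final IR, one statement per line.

Answer: v = 13
return v

Derivation:
Initial IR:
  y = 4
  b = 1
  a = y + 0
  v = 9 + a
  c = 9 * 4
  x = 5 * 3
  return v
After constant-fold (7 stmts):
  y = 4
  b = 1
  a = y
  v = 9 + a
  c = 36
  x = 15
  return v
After copy-propagate (7 stmts):
  y = 4
  b = 1
  a = 4
  v = 9 + 4
  c = 36
  x = 15
  return v
After constant-fold (7 stmts):
  y = 4
  b = 1
  a = 4
  v = 13
  c = 36
  x = 15
  return v
After dead-code-elim (2 stmts):
  v = 13
  return v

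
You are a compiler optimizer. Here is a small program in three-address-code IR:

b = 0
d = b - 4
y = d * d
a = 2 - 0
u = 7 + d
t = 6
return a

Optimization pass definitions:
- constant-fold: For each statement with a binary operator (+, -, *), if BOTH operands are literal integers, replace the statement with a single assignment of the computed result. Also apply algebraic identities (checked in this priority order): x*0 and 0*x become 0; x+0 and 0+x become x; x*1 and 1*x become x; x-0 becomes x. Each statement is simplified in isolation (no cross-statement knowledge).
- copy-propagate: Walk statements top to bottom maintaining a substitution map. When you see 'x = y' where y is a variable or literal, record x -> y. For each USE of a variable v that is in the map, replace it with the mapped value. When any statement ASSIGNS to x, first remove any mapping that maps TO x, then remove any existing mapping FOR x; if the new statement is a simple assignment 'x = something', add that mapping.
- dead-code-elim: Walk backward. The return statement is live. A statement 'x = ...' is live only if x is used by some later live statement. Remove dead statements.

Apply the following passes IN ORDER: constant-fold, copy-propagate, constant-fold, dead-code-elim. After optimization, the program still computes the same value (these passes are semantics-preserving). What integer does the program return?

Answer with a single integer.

Initial IR:
  b = 0
  d = b - 4
  y = d * d
  a = 2 - 0
  u = 7 + d
  t = 6
  return a
After constant-fold (7 stmts):
  b = 0
  d = b - 4
  y = d * d
  a = 2
  u = 7 + d
  t = 6
  return a
After copy-propagate (7 stmts):
  b = 0
  d = 0 - 4
  y = d * d
  a = 2
  u = 7 + d
  t = 6
  return 2
After constant-fold (7 stmts):
  b = 0
  d = -4
  y = d * d
  a = 2
  u = 7 + d
  t = 6
  return 2
After dead-code-elim (1 stmts):
  return 2
Evaluate:
  b = 0  =>  b = 0
  d = b - 4  =>  d = -4
  y = d * d  =>  y = 16
  a = 2 - 0  =>  a = 2
  u = 7 + d  =>  u = 3
  t = 6  =>  t = 6
  return a = 2

Answer: 2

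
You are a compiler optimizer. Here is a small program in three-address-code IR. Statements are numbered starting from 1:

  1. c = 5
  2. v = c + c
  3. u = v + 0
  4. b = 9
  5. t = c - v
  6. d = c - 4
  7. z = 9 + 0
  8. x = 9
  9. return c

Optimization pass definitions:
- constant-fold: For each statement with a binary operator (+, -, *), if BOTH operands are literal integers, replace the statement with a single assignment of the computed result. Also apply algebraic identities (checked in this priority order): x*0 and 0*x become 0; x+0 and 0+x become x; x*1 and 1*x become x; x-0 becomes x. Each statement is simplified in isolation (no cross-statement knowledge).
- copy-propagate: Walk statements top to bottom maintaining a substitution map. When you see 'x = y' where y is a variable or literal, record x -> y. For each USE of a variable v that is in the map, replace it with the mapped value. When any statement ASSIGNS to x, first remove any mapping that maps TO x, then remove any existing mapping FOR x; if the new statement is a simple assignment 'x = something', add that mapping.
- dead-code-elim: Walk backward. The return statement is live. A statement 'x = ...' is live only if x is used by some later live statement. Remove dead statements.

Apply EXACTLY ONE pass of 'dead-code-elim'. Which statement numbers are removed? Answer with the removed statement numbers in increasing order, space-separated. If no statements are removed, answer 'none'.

Answer: 2 3 4 5 6 7 8

Derivation:
Backward liveness scan:
Stmt 1 'c = 5': KEEP (c is live); live-in = []
Stmt 2 'v = c + c': DEAD (v not in live set ['c'])
Stmt 3 'u = v + 0': DEAD (u not in live set ['c'])
Stmt 4 'b = 9': DEAD (b not in live set ['c'])
Stmt 5 't = c - v': DEAD (t not in live set ['c'])
Stmt 6 'd = c - 4': DEAD (d not in live set ['c'])
Stmt 7 'z = 9 + 0': DEAD (z not in live set ['c'])
Stmt 8 'x = 9': DEAD (x not in live set ['c'])
Stmt 9 'return c': KEEP (return); live-in = ['c']
Removed statement numbers: [2, 3, 4, 5, 6, 7, 8]
Surviving IR:
  c = 5
  return c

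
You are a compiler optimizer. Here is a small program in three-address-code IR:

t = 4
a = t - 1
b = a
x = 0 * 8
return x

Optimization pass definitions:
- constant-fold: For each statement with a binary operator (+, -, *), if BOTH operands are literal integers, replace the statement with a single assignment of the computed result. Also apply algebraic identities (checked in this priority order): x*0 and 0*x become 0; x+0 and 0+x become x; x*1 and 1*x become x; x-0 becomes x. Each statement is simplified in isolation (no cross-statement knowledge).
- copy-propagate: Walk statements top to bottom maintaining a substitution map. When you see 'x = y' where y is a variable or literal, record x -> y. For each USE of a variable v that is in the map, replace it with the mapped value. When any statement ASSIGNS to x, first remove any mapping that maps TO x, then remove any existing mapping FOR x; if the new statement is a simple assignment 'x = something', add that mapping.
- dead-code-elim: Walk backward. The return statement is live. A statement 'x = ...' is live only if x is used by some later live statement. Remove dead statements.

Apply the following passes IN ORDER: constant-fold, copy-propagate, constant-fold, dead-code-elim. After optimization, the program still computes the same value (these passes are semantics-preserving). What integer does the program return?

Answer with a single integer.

Answer: 0

Derivation:
Initial IR:
  t = 4
  a = t - 1
  b = a
  x = 0 * 8
  return x
After constant-fold (5 stmts):
  t = 4
  a = t - 1
  b = a
  x = 0
  return x
After copy-propagate (5 stmts):
  t = 4
  a = 4 - 1
  b = a
  x = 0
  return 0
After constant-fold (5 stmts):
  t = 4
  a = 3
  b = a
  x = 0
  return 0
After dead-code-elim (1 stmts):
  return 0
Evaluate:
  t = 4  =>  t = 4
  a = t - 1  =>  a = 3
  b = a  =>  b = 3
  x = 0 * 8  =>  x = 0
  return x = 0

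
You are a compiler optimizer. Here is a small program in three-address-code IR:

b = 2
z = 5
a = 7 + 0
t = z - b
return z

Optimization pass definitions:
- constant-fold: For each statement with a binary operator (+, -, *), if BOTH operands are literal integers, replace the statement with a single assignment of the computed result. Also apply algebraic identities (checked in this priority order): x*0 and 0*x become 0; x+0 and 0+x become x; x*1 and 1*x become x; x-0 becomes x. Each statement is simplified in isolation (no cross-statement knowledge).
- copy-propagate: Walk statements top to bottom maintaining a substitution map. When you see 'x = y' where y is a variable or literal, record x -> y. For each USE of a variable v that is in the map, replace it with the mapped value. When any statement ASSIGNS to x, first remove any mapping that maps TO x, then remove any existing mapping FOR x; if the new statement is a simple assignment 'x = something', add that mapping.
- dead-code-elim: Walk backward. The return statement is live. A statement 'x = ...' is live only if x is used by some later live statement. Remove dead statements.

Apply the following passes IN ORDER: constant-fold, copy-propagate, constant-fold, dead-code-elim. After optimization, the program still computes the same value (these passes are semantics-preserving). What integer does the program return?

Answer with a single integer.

Answer: 5

Derivation:
Initial IR:
  b = 2
  z = 5
  a = 7 + 0
  t = z - b
  return z
After constant-fold (5 stmts):
  b = 2
  z = 5
  a = 7
  t = z - b
  return z
After copy-propagate (5 stmts):
  b = 2
  z = 5
  a = 7
  t = 5 - 2
  return 5
After constant-fold (5 stmts):
  b = 2
  z = 5
  a = 7
  t = 3
  return 5
After dead-code-elim (1 stmts):
  return 5
Evaluate:
  b = 2  =>  b = 2
  z = 5  =>  z = 5
  a = 7 + 0  =>  a = 7
  t = z - b  =>  t = 3
  return z = 5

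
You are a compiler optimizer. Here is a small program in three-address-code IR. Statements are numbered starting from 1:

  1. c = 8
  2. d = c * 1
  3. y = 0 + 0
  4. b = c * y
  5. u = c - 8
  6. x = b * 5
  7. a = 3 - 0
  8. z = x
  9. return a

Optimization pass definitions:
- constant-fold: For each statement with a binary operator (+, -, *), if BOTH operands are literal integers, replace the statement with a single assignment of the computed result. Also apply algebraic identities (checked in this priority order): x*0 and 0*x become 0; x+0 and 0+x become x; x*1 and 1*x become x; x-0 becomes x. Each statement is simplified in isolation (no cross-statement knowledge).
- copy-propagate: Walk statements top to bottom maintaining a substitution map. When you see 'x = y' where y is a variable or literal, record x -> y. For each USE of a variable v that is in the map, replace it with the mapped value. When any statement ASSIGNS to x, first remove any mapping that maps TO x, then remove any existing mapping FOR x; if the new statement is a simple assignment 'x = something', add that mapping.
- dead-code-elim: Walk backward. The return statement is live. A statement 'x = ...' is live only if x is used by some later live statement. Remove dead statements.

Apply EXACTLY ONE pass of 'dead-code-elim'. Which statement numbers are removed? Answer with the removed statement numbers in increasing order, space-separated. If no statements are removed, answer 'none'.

Answer: 1 2 3 4 5 6 8

Derivation:
Backward liveness scan:
Stmt 1 'c = 8': DEAD (c not in live set [])
Stmt 2 'd = c * 1': DEAD (d not in live set [])
Stmt 3 'y = 0 + 0': DEAD (y not in live set [])
Stmt 4 'b = c * y': DEAD (b not in live set [])
Stmt 5 'u = c - 8': DEAD (u not in live set [])
Stmt 6 'x = b * 5': DEAD (x not in live set [])
Stmt 7 'a = 3 - 0': KEEP (a is live); live-in = []
Stmt 8 'z = x': DEAD (z not in live set ['a'])
Stmt 9 'return a': KEEP (return); live-in = ['a']
Removed statement numbers: [1, 2, 3, 4, 5, 6, 8]
Surviving IR:
  a = 3 - 0
  return a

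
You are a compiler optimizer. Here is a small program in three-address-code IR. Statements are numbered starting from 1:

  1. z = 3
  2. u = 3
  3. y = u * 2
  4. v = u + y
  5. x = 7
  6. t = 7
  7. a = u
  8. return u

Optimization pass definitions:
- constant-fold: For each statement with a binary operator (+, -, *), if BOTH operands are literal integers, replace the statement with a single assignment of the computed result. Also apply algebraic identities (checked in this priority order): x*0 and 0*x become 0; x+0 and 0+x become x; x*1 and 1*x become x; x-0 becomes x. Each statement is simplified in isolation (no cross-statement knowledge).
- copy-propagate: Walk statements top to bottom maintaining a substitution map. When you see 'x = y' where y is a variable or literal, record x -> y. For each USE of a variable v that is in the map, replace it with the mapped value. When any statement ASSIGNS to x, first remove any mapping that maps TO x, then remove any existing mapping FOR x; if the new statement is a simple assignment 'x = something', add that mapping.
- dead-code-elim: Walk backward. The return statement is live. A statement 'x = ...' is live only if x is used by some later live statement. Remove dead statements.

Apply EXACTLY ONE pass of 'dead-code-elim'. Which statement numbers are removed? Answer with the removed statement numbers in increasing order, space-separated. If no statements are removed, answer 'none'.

Answer: 1 3 4 5 6 7

Derivation:
Backward liveness scan:
Stmt 1 'z = 3': DEAD (z not in live set [])
Stmt 2 'u = 3': KEEP (u is live); live-in = []
Stmt 3 'y = u * 2': DEAD (y not in live set ['u'])
Stmt 4 'v = u + y': DEAD (v not in live set ['u'])
Stmt 5 'x = 7': DEAD (x not in live set ['u'])
Stmt 6 't = 7': DEAD (t not in live set ['u'])
Stmt 7 'a = u': DEAD (a not in live set ['u'])
Stmt 8 'return u': KEEP (return); live-in = ['u']
Removed statement numbers: [1, 3, 4, 5, 6, 7]
Surviving IR:
  u = 3
  return u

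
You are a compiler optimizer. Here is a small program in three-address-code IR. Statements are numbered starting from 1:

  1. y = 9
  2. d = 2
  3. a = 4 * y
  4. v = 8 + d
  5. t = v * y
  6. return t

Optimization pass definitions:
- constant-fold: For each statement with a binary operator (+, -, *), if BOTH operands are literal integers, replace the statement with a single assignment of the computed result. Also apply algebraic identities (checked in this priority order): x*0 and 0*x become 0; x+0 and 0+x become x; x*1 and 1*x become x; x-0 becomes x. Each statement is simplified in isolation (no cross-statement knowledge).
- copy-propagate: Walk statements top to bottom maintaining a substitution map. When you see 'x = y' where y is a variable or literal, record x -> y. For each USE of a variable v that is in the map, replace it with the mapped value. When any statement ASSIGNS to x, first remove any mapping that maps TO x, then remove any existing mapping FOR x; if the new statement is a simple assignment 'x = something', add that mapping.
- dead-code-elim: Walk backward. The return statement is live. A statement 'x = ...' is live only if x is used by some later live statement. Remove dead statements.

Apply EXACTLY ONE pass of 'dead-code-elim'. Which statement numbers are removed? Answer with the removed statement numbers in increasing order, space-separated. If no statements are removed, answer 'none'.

Backward liveness scan:
Stmt 1 'y = 9': KEEP (y is live); live-in = []
Stmt 2 'd = 2': KEEP (d is live); live-in = ['y']
Stmt 3 'a = 4 * y': DEAD (a not in live set ['d', 'y'])
Stmt 4 'v = 8 + d': KEEP (v is live); live-in = ['d', 'y']
Stmt 5 't = v * y': KEEP (t is live); live-in = ['v', 'y']
Stmt 6 'return t': KEEP (return); live-in = ['t']
Removed statement numbers: [3]
Surviving IR:
  y = 9
  d = 2
  v = 8 + d
  t = v * y
  return t

Answer: 3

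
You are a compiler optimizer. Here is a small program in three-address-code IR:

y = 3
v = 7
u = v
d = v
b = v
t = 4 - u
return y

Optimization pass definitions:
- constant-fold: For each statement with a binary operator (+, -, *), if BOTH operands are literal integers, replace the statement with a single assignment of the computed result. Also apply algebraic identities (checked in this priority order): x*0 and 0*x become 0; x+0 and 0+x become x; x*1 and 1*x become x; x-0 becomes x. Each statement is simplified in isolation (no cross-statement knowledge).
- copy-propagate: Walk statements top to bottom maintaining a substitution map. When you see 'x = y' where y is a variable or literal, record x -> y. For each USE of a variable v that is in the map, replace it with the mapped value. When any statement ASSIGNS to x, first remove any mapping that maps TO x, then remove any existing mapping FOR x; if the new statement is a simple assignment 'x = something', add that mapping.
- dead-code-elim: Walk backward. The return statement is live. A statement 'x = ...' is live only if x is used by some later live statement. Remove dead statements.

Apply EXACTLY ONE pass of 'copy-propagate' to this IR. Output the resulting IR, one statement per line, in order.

Applying copy-propagate statement-by-statement:
  [1] y = 3  (unchanged)
  [2] v = 7  (unchanged)
  [3] u = v  -> u = 7
  [4] d = v  -> d = 7
  [5] b = v  -> b = 7
  [6] t = 4 - u  -> t = 4 - 7
  [7] return y  -> return 3
Result (7 stmts):
  y = 3
  v = 7
  u = 7
  d = 7
  b = 7
  t = 4 - 7
  return 3

Answer: y = 3
v = 7
u = 7
d = 7
b = 7
t = 4 - 7
return 3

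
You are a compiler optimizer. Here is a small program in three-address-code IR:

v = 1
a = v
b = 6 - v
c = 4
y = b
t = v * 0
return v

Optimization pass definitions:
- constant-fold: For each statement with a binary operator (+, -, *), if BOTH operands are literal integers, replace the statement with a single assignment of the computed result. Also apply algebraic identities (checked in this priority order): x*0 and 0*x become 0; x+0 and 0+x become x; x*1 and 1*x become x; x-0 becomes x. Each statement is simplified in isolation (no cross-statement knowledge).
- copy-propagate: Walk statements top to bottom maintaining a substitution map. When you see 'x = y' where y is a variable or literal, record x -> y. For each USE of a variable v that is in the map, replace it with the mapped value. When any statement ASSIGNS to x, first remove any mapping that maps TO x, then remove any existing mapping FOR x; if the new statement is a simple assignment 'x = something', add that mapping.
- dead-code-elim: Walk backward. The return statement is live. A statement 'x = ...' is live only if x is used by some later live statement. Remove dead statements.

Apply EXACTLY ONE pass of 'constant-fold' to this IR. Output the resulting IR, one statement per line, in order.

Applying constant-fold statement-by-statement:
  [1] v = 1  (unchanged)
  [2] a = v  (unchanged)
  [3] b = 6 - v  (unchanged)
  [4] c = 4  (unchanged)
  [5] y = b  (unchanged)
  [6] t = v * 0  -> t = 0
  [7] return v  (unchanged)
Result (7 stmts):
  v = 1
  a = v
  b = 6 - v
  c = 4
  y = b
  t = 0
  return v

Answer: v = 1
a = v
b = 6 - v
c = 4
y = b
t = 0
return v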